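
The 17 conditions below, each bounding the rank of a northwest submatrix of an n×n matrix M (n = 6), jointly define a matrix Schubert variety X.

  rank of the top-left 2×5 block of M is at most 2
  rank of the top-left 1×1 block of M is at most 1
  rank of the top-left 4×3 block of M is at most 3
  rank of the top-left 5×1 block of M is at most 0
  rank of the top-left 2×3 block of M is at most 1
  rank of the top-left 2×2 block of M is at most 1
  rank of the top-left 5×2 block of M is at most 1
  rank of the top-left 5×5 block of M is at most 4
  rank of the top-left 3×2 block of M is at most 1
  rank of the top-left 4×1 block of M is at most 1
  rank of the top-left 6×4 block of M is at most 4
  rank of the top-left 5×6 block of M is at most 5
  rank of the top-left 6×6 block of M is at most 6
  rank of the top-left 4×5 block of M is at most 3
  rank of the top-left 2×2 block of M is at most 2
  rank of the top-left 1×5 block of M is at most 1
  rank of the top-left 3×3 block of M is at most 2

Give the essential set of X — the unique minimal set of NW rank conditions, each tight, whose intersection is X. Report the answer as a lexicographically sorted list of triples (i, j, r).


Computing R[i][j] = min implied NW-rank bound (n=6, 17 conditions):

  R[1]: 0 1 1 1 1 1
  R[2]: 0 1 1 2 2 2
  R[3]: 0 1 2 3 3 3
  R[4]: 0 1 2 3 3 4
  R[5]: 0 1 2 3 4 5
  R[6]: 1 2 3 4 5 6

second differences of R give the permutation w = (2, 4, 3, 6, 5, 1).

D(w) has 7 cells with 3 SE-corners; essential set:

[(2, 3, 1), (4, 5, 3), (5, 1, 0)]


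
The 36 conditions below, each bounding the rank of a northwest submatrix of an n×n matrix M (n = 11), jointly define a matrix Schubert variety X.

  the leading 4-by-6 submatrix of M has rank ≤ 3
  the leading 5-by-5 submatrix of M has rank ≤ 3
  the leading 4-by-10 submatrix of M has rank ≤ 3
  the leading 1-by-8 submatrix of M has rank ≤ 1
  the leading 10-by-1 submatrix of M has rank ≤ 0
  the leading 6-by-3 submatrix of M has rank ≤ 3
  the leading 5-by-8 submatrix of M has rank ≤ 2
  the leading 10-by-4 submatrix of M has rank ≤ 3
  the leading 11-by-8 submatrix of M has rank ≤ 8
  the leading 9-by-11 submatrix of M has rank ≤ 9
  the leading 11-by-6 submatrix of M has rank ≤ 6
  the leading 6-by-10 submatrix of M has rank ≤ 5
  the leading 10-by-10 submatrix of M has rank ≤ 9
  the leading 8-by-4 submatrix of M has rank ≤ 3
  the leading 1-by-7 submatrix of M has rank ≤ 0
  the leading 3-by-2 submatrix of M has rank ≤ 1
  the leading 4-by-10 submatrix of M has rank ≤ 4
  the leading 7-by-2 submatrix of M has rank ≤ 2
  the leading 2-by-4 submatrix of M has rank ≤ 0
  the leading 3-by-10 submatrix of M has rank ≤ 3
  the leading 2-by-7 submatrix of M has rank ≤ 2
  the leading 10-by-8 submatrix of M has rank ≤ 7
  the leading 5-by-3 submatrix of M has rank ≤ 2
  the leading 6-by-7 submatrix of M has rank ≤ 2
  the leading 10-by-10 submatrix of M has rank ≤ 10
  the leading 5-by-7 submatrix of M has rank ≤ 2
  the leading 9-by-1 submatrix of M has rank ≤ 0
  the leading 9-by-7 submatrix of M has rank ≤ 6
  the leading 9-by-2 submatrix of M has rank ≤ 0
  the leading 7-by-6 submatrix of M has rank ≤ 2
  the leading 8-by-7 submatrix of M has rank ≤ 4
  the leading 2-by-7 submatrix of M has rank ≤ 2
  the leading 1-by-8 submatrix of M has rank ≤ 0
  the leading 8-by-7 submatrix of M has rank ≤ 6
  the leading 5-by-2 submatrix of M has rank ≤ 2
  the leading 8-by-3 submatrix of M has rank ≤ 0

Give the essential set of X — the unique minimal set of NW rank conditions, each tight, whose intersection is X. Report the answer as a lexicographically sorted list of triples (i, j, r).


Reconstructing r_w from the 36 given conditions:

  0 | 0 | 0 | 0 | 0 | 0 | 0 | 0 | 1 | 1 | 1
  0 | 0 | 0 | 0 | 1 | 1 | 1 | 1 | 2 | 2 | 2
  0 | 0 | 0 | 1 | 2 | 2 | 2 | 2 | 3 | 3 | 3
  0 | 0 | 0 | 1 | 2 | 2 | 2 | 2 | 3 | 3 | 4
  0 | 0 | 0 | 1 | 2 | 2 | 2 | 2 | 3 | 4 | 5
  0 | 0 | 0 | 1 | 2 | 2 | 2 | 3 | 4 | 5 | 6
  0 | 0 | 0 | 1 | 2 | 2 | 3 | 4 | 5 | 6 | 7
  0 | 0 | 0 | 1 | 2 | 3 | 4 | 5 | 6 | 7 | 8
  0 | 0 | 1 | 2 | 3 | 4 | 5 | 6 | 7 | 8 | 9
  0 | 1 | 2 | 3 | 4 | 5 | 6 | 7 | 8 | 9 | 10
  1 | 2 | 3 | 4 | 5 | 6 | 7 | 8 | 9 | 10 | 11

reading off 1-entries of Δ²R: w = (9, 5, 4, 11, 10, 8, 7, 6, 3, 2, 1).

Rothe diagram D(w) (43 cells), 9 SE-corners (essential conditions):

[(1, 8, 0), (2, 4, 0), (4, 10, 3), (5, 8, 2), (6, 7, 2), (7, 6, 2), (8, 3, 0), (9, 2, 0), (10, 1, 0)]


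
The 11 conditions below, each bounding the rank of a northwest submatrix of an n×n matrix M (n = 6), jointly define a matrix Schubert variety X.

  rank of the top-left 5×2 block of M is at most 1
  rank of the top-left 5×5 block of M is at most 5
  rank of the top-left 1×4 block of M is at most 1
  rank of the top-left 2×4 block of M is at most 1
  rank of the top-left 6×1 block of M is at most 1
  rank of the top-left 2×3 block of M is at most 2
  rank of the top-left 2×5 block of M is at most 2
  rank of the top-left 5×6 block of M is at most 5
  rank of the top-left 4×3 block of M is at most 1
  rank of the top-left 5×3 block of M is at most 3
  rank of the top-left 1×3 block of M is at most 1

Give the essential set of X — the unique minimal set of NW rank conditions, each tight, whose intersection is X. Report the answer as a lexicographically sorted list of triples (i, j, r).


Computing R[i][j] = min implied NW-rank bound (n=6, 11 conditions):

  i=1: 1 | 1 | 1 | 1 | 1 | 1
  i=2: 1 | 1 | 1 | 1 | 2 | 2
  i=3: 1 | 1 | 1 | 2 | 3 | 3
  i=4: 1 | 1 | 1 | 2 | 3 | 4
  i=5: 1 | 1 | 2 | 3 | 4 | 5
  i=6: 1 | 2 | 3 | 4 | 5 | 6

so w = (1, 5, 4, 6, 3, 2).

3 SE-corners of the 8-cell Rothe diagram give Ess(w):

[(2, 4, 1), (4, 3, 1), (5, 2, 1)]


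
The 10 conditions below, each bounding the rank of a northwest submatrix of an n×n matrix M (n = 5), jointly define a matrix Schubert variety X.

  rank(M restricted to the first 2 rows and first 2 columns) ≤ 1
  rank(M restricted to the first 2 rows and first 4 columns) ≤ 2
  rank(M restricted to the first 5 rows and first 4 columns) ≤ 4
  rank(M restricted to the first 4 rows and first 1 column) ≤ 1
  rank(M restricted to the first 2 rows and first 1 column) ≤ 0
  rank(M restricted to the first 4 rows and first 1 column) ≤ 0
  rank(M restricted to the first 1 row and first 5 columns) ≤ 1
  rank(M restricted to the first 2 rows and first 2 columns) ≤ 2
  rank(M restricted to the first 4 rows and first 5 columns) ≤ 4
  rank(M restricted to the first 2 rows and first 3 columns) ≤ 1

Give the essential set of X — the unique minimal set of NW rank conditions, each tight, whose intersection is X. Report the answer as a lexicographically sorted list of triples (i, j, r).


Rank table r_w(5×5) implied by the 10 constraints:

  0  1  1  1  1
  0  1  1  2  2
  0  1  2  3  3
  0  1  2  3  4
  1  2  3  4  5

giving w = (2, 4, 3, 5, 1) via Δ²R.

Rothe diagram D(w) (5 cells), 2 SE-corners (essential conditions):

[(2, 3, 1), (4, 1, 0)]


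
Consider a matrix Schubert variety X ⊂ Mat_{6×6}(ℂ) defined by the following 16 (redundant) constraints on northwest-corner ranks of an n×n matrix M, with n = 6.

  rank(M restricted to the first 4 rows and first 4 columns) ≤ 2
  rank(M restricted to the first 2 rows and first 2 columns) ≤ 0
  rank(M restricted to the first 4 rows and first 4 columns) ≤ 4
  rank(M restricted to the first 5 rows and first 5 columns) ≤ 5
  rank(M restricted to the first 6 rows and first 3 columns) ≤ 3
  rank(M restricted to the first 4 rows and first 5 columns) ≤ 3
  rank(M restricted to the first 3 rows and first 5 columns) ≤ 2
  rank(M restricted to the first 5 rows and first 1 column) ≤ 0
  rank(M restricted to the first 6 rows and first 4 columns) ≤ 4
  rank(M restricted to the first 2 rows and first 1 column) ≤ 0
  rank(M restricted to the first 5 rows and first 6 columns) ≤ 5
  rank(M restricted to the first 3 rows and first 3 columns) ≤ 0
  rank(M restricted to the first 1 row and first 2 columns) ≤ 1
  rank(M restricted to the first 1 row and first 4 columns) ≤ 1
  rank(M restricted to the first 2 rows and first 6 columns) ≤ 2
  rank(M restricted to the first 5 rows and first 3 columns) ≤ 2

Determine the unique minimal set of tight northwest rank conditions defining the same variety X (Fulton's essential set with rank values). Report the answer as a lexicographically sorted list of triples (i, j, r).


The tightest implied rank at each (i,j), from the 16 conditions:

  row 1: 0  0  0  1  1  1
  row 2: 0  0  0  1  2  2
  row 3: 0  0  0  1  2  3
  row 4: 0  1  1  2  3  4
  row 5: 0  1  2  3  4  5
  row 6: 1  2  3  4  5  6

reading off 1-entries of Δ²R: w = (4, 5, 6, 2, 3, 1).

2 SE-corners of the 11-cell Rothe diagram give Ess(w):

[(3, 3, 0), (5, 1, 0)]


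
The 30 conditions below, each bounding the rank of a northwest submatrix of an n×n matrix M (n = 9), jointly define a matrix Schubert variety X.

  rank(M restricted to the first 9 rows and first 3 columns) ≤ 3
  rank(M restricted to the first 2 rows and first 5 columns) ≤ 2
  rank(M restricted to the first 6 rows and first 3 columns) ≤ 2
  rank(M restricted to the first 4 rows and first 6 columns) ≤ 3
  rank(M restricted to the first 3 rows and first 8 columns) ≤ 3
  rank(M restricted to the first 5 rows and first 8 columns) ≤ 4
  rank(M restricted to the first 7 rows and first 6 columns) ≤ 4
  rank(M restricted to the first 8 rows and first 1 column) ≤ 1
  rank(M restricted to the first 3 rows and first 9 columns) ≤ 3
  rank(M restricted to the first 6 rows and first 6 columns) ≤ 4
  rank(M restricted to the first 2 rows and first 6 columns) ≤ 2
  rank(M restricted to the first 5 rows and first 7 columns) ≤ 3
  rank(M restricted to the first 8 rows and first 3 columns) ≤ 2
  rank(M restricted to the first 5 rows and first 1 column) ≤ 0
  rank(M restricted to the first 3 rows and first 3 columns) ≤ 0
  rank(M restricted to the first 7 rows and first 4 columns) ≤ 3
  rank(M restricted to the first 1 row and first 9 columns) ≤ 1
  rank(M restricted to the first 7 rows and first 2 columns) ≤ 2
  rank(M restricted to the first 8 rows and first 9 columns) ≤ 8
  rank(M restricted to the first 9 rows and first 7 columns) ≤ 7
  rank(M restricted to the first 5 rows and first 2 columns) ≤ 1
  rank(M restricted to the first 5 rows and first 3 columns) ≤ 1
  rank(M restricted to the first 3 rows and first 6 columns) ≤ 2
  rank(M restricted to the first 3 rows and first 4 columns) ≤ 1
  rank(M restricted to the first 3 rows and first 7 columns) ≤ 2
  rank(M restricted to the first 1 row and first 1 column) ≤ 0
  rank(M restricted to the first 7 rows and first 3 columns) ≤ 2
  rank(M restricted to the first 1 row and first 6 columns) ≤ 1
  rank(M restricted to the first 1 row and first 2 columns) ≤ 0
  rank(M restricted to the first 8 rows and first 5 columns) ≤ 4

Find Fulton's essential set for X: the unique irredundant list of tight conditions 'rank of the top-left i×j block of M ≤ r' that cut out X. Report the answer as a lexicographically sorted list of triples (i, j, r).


Propagating the 30 rank bounds to every northwest block:

  row 1: 0 0 0 1 1 1 1 1 1
  row 2: 0 0 0 1 2 2 2 2 2
  row 3: 0 0 0 1 2 2 2 3 3
  row 4: 0 1 1 2 3 3 3 4 4
  row 5: 0 1 1 2 3 3 3 4 5
  row 6: 1 2 2 3 4 4 4 5 6
  row 7: 1 2 2 3 4 4 5 6 7
  row 8: 1 2 2 3 4 5 6 7 8
  row 9: 1 2 3 4 5 6 7 8 9

the unique w with this rank table is (4, 5, 8, 2, 9, 1, 7, 6, 3).

Fulton essential set (7 of the 19 Rothe cells):

[(3, 3, 0), (3, 7, 2), (5, 1, 0), (5, 3, 1), (5, 7, 3), (7, 6, 4), (8, 3, 2)]


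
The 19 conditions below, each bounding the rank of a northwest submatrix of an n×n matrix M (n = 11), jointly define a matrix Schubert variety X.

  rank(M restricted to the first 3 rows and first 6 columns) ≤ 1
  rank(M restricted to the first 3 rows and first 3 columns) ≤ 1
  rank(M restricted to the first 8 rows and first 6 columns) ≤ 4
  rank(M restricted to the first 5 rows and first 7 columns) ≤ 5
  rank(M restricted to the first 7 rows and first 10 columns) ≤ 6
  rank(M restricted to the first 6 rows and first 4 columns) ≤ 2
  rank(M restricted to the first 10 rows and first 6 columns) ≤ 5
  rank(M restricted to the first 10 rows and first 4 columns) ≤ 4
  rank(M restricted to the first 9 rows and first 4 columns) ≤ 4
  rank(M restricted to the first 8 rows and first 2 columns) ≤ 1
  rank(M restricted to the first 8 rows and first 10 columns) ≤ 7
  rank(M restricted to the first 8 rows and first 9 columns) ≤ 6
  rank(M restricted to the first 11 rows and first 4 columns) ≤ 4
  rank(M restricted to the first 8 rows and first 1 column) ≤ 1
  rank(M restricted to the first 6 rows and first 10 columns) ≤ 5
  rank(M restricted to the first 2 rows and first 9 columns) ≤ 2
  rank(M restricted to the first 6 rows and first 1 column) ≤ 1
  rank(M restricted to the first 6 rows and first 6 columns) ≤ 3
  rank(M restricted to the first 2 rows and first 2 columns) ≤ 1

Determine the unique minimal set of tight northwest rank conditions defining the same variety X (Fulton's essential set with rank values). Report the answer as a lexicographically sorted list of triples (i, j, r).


Rank table r_w(11×11) implied by the 19 constraints:

  1 1 1 1 1 1 1 1 1 1 1
  1 1 1 1 1 1 2 2 2 2 2
  1 1 1 1 1 1 2 3 3 3 3
  1 1 2 2 2 2 3 4 4 4 4
  1 1 2 2 3 3 4 5 5 5 5
  1 1 2 2 3 3 4 5 5 5 6
  1 1 2 3 4 4 5 6 6 6 7
  1 1 2 3 4 4 5 6 6 7 8
  1 2 3 4 5 5 6 7 7 8 9
  1 2 3 4 5 5 6 7 8 9 10
  1 2 3 4 5 6 7 8 9 10 11

hence w(1..11) = (1, 7, 8, 3, 5, 11, 4, 10, 2, 9, 6).

|D(w)|=23, |Ess(w)|=8:

[(3, 6, 1), (6, 4, 2), (6, 6, 3), (6, 10, 5), (8, 2, 1), (8, 6, 4), (8, 9, 6), (10, 6, 5)]


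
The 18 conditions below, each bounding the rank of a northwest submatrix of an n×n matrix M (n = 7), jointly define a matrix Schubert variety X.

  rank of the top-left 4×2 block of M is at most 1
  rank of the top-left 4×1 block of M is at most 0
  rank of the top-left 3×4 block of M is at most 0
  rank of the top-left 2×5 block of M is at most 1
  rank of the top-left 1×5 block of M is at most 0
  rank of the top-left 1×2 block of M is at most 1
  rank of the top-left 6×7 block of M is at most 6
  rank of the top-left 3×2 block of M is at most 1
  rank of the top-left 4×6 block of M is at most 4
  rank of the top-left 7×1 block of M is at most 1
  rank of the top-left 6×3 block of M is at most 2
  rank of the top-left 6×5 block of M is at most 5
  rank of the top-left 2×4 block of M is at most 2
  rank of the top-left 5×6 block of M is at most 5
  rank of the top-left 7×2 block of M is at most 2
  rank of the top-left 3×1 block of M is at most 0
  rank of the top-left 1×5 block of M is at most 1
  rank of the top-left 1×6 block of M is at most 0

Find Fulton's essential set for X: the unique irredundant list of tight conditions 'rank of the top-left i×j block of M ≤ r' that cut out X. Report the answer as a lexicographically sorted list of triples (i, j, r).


Propagating the 18 rank bounds to every northwest block:

  row 1: 0, 0, 0, 0, 0, 0, 1
  row 2: 0, 0, 0, 0, 1, 1, 2
  row 3: 0, 0, 0, 0, 1, 2, 3
  row 4: 0, 1, 1, 1, 2, 3, 4
  row 5: 1, 2, 2, 2, 3, 4, 5
  row 6: 1, 2, 2, 3, 4, 5, 6
  row 7: 1, 2, 3, 4, 5, 6, 7

giving w = (7, 5, 6, 2, 1, 4, 3) via Δ²R.

D(w) has 16 cells with 4 SE-corners; essential set:

[(1, 6, 0), (3, 4, 0), (4, 1, 0), (6, 3, 2)]


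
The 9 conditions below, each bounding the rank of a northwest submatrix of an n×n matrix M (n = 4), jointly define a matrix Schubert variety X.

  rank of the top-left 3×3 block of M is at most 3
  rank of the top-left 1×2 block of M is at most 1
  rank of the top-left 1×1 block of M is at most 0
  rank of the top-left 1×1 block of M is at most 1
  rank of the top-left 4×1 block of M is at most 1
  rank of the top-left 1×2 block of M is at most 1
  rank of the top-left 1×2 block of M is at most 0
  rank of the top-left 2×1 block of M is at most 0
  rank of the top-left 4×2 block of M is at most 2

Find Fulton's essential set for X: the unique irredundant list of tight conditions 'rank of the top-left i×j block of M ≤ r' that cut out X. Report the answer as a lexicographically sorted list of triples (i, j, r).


The tightest implied rank at each (i,j), from the 9 conditions:

  0  0  1  1
  0  1  2  2
  1  2  3  3
  1  2  3  4

second differences of R give the permutation w = (3, 2, 1, 4).

|D(w)|=3, |Ess(w)|=2:

[(1, 2, 0), (2, 1, 0)]


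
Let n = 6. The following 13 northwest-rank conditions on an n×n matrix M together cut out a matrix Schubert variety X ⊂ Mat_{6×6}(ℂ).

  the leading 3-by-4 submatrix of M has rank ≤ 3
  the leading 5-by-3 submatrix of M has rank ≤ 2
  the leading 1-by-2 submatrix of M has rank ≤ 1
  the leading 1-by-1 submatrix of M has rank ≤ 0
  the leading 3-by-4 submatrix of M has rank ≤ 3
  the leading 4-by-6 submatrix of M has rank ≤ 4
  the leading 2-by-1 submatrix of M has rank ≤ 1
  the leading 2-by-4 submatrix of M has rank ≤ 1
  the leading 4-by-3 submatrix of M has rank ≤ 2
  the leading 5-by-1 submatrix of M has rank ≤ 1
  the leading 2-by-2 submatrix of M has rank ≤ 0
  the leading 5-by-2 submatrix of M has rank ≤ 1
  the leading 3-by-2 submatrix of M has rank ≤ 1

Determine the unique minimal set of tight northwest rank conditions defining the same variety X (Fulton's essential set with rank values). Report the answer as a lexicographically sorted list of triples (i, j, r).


The tightest implied rank at each (i,j), from the 13 conditions:

  R[1]: 0 0 1 1 1 1
  R[2]: 0 0 1 1 2 2
  R[3]: 1 1 2 2 3 3
  R[4]: 1 1 2 3 4 4
  R[5]: 1 1 2 3 4 5
  R[6]: 1 2 3 4 5 6

second differences of R give the permutation w = (3, 5, 1, 4, 6, 2).

3 SE-corners of the 7-cell Rothe diagram give Ess(w):

[(2, 2, 0), (2, 4, 1), (5, 2, 1)]


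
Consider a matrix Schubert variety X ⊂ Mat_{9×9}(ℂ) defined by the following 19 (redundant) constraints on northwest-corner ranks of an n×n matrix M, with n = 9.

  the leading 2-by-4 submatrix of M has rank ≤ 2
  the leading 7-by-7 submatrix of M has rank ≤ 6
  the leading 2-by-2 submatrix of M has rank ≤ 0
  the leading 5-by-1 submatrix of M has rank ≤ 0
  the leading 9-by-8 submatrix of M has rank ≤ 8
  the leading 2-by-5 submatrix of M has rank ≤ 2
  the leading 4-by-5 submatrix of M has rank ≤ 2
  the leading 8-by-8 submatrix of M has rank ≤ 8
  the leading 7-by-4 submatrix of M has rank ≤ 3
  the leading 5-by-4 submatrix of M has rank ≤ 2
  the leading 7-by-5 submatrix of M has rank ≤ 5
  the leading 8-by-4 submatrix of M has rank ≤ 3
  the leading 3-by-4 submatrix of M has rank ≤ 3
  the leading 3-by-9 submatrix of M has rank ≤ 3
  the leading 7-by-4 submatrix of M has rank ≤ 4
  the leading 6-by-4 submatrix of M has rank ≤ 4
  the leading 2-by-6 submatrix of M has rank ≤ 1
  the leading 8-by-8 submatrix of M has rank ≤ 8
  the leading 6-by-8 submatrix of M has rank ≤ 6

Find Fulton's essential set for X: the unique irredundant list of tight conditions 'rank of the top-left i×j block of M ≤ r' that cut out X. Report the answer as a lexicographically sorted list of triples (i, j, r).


Recovering R(i,j) via the rank-extension bound from the 19 conditions:

  R[1]: 0  0  1  1  1  1  1  1  1
  R[2]: 0  0  1  1  1  1  2  2  2
  R[3]: 0  1  2  2  2  2  3  3  3
  R[4]: 0  1  2  2  2  3  4  4  4
  R[5]: 0  1  2  2  3  4  5  5  5
  R[6]: 1  2  3  3  4  5  6  6  6
  R[7]: 1  2  3  3  4  5  6  7  7
  R[8]: 1  2  3  3  4  5  6  7  8
  R[9]: 1  2  3  4  5  6  7  8  9

giving w = (3, 7, 2, 6, 5, 1, 8, 9, 4) via Δ²R.

Rothe diagram D(w) (15 cells), 6 SE-corners (essential conditions):

[(2, 2, 0), (2, 6, 1), (4, 5, 2), (5, 1, 0), (5, 4, 2), (8, 4, 3)]


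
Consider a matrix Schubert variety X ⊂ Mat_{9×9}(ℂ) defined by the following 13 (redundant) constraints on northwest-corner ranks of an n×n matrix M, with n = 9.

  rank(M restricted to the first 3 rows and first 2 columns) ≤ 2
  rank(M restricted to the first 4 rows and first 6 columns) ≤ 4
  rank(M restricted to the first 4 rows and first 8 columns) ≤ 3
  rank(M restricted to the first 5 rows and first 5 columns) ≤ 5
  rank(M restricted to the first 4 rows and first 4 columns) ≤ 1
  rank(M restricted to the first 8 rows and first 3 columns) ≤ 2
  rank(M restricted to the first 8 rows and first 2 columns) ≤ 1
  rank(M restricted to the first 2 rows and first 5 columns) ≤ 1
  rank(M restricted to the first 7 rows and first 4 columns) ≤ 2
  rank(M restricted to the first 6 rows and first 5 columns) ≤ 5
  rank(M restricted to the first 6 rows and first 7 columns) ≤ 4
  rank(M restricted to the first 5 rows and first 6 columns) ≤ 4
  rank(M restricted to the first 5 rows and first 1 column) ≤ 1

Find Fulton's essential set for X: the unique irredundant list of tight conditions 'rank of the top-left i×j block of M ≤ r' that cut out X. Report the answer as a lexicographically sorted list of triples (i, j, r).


Recovering R(i,j) via the rank-extension bound from the 13 conditions:

  R[1]: 1  1  1  1  1  1  1  1  1
  R[2]: 1  1  1  1  1  2  2  2  2
  R[3]: 1  1  1  1  2  3  3  3  3
  R[4]: 1  1  1  1  2  3  3  3  4
  R[5]: 1  1  2  2  3  4  4  4  5
  R[6]: 1  1  2  2  3  4  4  5  6
  R[7]: 1  1  2  2  3  4  5  6  7
  R[8]: 1  1  2  3  4  5  6  7  8
  R[9]: 1  2  3  4  5  6  7  8  9

the unique w with this rank table is (1, 6, 5, 9, 3, 8, 7, 4, 2).

ℓ(w)=19; the 6 essential cells (i,j,r):

[(2, 5, 1), (4, 4, 1), (4, 8, 3), (6, 7, 4), (7, 4, 2), (8, 2, 1)]


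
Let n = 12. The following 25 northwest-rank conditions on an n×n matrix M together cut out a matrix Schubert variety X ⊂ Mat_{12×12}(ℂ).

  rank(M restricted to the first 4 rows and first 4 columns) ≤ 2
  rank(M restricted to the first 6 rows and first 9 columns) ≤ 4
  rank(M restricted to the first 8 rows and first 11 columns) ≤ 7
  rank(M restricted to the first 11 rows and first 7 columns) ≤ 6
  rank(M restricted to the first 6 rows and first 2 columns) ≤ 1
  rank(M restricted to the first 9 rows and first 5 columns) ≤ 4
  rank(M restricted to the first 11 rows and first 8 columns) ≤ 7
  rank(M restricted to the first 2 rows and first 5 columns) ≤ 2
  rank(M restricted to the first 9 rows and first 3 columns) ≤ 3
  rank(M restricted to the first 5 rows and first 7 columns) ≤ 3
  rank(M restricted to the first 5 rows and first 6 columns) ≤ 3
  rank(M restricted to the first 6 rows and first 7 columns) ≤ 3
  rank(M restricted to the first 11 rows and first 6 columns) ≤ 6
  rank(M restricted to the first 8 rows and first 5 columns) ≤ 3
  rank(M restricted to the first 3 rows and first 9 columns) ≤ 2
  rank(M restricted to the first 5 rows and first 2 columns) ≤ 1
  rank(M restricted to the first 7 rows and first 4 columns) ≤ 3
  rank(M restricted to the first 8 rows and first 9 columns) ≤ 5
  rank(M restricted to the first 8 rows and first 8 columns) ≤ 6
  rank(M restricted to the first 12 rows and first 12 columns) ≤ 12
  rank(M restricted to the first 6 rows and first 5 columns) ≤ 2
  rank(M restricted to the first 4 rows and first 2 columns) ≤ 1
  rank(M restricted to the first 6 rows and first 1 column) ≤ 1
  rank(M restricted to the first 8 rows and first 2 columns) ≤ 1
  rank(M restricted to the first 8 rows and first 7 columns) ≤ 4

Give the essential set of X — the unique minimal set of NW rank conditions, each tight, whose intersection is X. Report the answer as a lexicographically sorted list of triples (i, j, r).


Computing R[i][j] = min implied NW-rank bound (n=12, 25 conditions):

  R[1]: 1 1 1 1 1 1 1 1 1 1 1 1
  R[2]: 1 1 2 2 2 2 2 2 2 2 2 2
  R[3]: 1 1 2 2 2 2 2 2 2 3 3 3
  R[4]: 1 1 2 2 2 3 3 3 3 4 4 4
  R[5]: 1 1 2 2 2 3 3 4 4 5 5 5
  R[6]: 1 1 2 2 2 3 3 4 4 5 6 6
  R[7]: 1 1 2 3 3 4 4 5 5 6 7 7
  R[8]: 1 1 2 3 3 4 4 5 5 6 7 8
  R[9]: 1 2 3 4 4 5 5 6 6 7 8 9
  R[10]: 1 2 3 4 5 6 6 7 7 8 9 10
  R[11]: 1 2 3 4 5 6 6 7 8 9 10 11
  R[12]: 1 2 3 4 5 6 7 8 9 10 11 12

the unique w with this rank table is (1, 3, 10, 6, 8, 11, 4, 12, 2, 5, 9, 7).

Fulton essential set (9 of the 26 Rothe cells):

[(3, 9, 2), (6, 5, 2), (6, 7, 3), (6, 9, 4), (8, 2, 1), (8, 5, 3), (8, 7, 4), (8, 9, 5), (11, 7, 6)]


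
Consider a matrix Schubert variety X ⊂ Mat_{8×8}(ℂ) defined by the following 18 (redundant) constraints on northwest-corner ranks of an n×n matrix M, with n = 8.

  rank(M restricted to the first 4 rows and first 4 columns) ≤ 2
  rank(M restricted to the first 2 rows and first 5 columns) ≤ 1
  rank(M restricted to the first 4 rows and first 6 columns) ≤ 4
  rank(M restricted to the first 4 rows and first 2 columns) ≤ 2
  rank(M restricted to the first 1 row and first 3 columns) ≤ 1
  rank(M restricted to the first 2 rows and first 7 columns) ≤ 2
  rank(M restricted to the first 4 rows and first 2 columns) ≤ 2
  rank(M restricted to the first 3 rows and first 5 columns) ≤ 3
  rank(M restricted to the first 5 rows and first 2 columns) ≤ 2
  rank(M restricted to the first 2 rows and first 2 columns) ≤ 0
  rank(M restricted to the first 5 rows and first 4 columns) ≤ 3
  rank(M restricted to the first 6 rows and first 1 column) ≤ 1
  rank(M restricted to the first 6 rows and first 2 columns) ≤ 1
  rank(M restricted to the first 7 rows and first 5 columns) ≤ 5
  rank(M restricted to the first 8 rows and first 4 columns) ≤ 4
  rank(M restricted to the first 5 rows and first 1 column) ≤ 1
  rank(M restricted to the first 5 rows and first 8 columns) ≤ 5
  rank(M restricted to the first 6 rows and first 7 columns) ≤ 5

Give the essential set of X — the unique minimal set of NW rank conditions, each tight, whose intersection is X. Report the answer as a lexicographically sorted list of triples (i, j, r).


Recovering R(i,j) via the rank-extension bound from the 18 conditions:

  row 1: 0, 0, 1, 1, 1, 1, 1, 1
  row 2: 0, 0, 1, 1, 1, 2, 2, 2
  row 3: 1, 1, 2, 2, 2, 3, 3, 3
  row 4: 1, 1, 2, 2, 3, 4, 4, 4
  row 5: 1, 1, 2, 3, 4, 5, 5, 5
  row 6: 1, 1, 2, 3, 4, 5, 5, 6
  row 7: 1, 2, 3, 4, 5, 6, 6, 7
  row 8: 1, 2, 3, 4, 5, 6, 7, 8

second differences of R give the permutation w = (3, 6, 1, 5, 4, 8, 2, 7).

|D(w)|=11, |Ess(w)|=5:

[(2, 2, 0), (2, 5, 1), (4, 4, 2), (6, 2, 1), (6, 7, 5)]


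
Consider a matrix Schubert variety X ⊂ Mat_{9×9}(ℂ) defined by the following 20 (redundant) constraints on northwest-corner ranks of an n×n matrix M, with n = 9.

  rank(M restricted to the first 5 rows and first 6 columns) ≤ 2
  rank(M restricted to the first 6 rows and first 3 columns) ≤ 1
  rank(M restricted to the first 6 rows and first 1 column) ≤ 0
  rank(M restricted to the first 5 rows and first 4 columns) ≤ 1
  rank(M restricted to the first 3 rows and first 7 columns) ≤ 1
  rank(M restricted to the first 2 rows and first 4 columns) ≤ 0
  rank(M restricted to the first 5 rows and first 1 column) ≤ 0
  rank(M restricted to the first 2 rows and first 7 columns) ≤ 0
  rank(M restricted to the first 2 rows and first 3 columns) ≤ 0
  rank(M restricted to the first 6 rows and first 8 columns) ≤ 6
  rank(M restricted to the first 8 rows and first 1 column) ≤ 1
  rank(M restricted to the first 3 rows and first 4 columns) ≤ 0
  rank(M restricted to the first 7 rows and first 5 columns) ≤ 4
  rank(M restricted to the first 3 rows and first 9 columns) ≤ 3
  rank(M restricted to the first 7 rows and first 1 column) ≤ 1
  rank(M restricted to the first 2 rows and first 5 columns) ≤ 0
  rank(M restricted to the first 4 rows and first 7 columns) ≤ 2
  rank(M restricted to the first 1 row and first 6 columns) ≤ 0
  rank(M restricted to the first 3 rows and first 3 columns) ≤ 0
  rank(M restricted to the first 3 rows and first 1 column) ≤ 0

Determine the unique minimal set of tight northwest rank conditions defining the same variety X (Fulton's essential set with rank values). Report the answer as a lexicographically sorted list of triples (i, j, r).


The tightest implied rank at each (i,j), from the 20 conditions:

  R[1]: 0 0 0 0 0 0 0 1 1
  R[2]: 0 0 0 0 0 0 0 1 2
  R[3]: 0 0 0 0 1 1 1 2 3
  R[4]: 0 1 1 1 2 2 2 3 4
  R[5]: 0 1 1 1 2 2 3 4 5
  R[6]: 0 1 1 2 3 3 4 5 6
  R[7]: 1 2 2 3 4 4 5 6 7
  R[8]: 1 2 3 4 5 5 6 7 8
  R[9]: 1 2 3 4 5 6 7 8 9

second differences of R give the permutation w = (8, 9, 5, 2, 7, 4, 1, 3, 6).

ℓ(w)=25; the 6 essential cells (i,j,r):

[(2, 7, 0), (3, 4, 0), (5, 4, 1), (5, 6, 2), (6, 1, 0), (6, 3, 1)]


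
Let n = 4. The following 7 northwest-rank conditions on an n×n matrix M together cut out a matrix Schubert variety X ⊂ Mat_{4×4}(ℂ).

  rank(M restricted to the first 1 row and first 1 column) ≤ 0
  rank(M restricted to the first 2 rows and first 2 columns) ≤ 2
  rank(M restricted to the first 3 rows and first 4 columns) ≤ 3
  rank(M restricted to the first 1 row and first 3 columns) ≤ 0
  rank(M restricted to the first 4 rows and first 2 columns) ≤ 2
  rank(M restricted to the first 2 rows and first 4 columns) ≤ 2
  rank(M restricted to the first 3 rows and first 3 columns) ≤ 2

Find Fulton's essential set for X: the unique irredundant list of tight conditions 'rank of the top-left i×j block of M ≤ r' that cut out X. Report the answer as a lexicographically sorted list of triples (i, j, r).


The tightest implied rank at each (i,j), from the 7 conditions:

  row 1: 0  0  0  1
  row 2: 1  1  1  2
  row 3: 1  2  2  3
  row 4: 1  2  3  4

the unique w with this rank table is (4, 1, 2, 3).

D(w) has 3 cells with 1 SE-corner; essential set:

[(1, 3, 0)]


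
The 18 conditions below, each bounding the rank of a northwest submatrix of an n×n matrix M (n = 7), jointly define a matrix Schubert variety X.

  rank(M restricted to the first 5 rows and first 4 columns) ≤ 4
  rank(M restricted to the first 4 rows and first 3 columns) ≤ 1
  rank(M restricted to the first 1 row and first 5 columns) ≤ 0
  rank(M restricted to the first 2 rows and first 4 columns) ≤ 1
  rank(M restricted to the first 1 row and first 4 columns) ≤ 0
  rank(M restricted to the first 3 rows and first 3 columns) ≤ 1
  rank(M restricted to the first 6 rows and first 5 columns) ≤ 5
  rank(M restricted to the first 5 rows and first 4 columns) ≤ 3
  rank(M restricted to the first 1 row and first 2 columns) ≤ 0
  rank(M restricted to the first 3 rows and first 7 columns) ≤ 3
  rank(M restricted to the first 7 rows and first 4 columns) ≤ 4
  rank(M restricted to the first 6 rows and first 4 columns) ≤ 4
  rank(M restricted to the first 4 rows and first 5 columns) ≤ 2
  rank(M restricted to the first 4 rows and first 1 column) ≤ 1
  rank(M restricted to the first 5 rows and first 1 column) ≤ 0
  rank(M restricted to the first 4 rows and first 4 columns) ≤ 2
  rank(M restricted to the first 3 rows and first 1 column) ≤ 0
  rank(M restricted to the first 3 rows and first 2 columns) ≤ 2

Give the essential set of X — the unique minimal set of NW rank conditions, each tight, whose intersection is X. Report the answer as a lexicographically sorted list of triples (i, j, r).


Rank table r_w(7×7) implied by the 18 constraints:

  R[1]: 0  0  0  0  0  1  1
  R[2]: 0  1  1  1  1  2  2
  R[3]: 0  1  1  2  2  3  3
  R[4]: 0  1  1  2  2  3  4
  R[5]: 0  1  2  3  3  4  5
  R[6]: 1  2  3  4  4  5  6
  R[7]: 1  2  3  4  5  6  7

giving w = (6, 2, 4, 7, 3, 1, 5) via Δ²R.

Rothe diagram D(w) (12 cells), 4 SE-corners (essential conditions):

[(1, 5, 0), (4, 3, 1), (4, 5, 2), (5, 1, 0)]


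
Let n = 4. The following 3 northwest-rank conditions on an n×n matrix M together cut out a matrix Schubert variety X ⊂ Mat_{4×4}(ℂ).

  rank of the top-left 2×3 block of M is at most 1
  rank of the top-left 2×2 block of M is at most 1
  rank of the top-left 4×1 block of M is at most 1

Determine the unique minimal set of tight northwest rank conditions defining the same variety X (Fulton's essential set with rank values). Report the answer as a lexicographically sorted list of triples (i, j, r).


The tightest implied rank at each (i,j), from the 3 conditions:

  row 1: 1 | 1 | 1 | 1
  row 2: 1 | 1 | 1 | 2
  row 3: 1 | 2 | 2 | 3
  row 4: 1 | 2 | 3 | 4

the unique w with this rank table is (1, 4, 2, 3).

Fulton essential set (1 of the 2 Rothe cells):

[(2, 3, 1)]


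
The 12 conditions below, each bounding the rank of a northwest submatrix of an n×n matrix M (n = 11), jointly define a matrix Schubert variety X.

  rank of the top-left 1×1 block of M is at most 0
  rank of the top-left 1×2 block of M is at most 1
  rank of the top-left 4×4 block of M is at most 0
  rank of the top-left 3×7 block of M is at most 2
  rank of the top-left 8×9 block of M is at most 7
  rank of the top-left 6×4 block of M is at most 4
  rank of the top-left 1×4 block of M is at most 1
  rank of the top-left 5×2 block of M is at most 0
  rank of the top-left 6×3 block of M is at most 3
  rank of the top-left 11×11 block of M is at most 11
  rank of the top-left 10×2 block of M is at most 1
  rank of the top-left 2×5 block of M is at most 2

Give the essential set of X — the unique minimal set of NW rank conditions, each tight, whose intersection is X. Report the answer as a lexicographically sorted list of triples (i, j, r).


Rank table r_w(11×11) implied by the 12 constraints:

  0 0 0 0 1 1 1 1 1 1 1
  0 0 0 0 1 2 2 2 2 2 2
  0 0 0 0 1 2 2 3 3 3 3
  0 0 0 0 1 2 3 4 4 4 4
  0 0 1 1 2 3 4 5 5 5 5
  1 1 2 2 3 4 5 6 6 6 6
  1 1 2 3 4 5 6 7 7 7 7
  1 1 2 3 4 5 6 7 7 8 8
  1 1 2 3 4 5 6 7 8 9 9
  1 1 2 3 4 5 6 7 8 9 10
  1 2 3 4 5 6 7 8 9 10 11

hence w(1..11) = (5, 6, 8, 7, 3, 1, 4, 10, 9, 11, 2).

D(w) has 24 cells with 5 SE-corners; essential set:

[(3, 7, 2), (4, 4, 0), (5, 2, 0), (8, 9, 7), (10, 2, 1)]


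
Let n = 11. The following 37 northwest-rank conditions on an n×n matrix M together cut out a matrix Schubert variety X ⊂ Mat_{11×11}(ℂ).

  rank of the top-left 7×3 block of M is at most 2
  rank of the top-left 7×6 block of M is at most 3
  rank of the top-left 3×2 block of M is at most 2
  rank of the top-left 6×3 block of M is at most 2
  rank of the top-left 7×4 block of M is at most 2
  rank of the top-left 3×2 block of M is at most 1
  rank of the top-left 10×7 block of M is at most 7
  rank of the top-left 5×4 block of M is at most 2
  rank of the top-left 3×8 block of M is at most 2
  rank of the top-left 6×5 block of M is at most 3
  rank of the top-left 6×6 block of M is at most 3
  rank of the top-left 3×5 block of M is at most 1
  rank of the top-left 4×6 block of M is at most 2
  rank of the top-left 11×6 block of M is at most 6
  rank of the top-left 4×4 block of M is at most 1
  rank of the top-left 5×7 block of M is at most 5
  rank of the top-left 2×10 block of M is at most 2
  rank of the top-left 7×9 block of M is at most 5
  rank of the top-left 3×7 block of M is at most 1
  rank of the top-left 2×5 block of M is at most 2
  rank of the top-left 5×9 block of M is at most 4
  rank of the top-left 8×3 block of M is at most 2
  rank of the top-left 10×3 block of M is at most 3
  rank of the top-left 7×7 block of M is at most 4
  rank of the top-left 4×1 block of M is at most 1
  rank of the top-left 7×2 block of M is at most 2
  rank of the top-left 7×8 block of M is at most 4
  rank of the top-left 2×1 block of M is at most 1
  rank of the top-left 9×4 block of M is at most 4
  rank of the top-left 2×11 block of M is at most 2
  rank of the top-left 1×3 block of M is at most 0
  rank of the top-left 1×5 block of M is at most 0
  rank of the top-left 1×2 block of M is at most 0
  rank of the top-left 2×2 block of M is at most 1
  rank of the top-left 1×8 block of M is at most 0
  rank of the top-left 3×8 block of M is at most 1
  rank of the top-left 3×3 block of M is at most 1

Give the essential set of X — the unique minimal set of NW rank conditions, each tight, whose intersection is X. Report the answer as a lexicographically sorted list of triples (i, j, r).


Rank table r_w(11×11) implied by the 37 constraints:

  row 1: 0 0 0 0 0 0 0 0 1 1 1
  row 2: 1 1 1 1 1 1 1 1 2 2 2
  row 3: 1 1 1 1 1 1 1 1 2 3 3
  row 4: 1 1 1 1 2 2 2 2 3 4 4
  row 5: 1 2 2 2 3 3 3 3 4 5 5
  row 6: 1 2 2 2 3 3 4 4 5 6 6
  row 7: 1 2 2 2 3 3 4 4 5 6 7
  row 8: 1 2 2 3 4 4 5 5 6 7 8
  row 9: 1 2 3 4 5 5 6 6 7 8 9
  row 10: 1 2 3 4 5 6 7 7 8 9 10
  row 11: 1 2 3 4 5 6 7 8 9 10 11

second differences of R give the permutation w = (9, 1, 10, 5, 2, 7, 11, 4, 3, 6, 8).

ℓ(w)=26; the 7 essential cells (i,j,r):

[(1, 8, 0), (3, 8, 1), (4, 4, 1), (7, 4, 2), (7, 6, 3), (7, 8, 4), (8, 3, 2)]


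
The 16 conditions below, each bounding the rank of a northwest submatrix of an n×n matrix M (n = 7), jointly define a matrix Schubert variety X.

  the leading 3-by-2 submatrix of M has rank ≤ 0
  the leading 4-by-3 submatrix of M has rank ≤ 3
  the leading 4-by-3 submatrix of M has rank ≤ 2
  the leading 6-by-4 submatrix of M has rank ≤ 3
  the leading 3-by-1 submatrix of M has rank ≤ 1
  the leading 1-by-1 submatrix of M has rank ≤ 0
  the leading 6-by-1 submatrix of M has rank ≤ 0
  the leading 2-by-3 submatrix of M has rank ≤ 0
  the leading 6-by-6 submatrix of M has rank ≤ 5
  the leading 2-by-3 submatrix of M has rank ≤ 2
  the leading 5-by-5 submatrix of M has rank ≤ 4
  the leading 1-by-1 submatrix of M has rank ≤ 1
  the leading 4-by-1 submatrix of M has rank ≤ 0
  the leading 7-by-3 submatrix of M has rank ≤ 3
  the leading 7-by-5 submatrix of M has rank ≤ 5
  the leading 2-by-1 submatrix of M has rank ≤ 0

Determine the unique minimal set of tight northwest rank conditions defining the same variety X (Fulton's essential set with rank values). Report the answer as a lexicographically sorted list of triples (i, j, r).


Computing R[i][j] = min implied NW-rank bound (n=7, 16 conditions):

  i=1: 0  0  0  1  1  1  1
  i=2: 0  0  0  1  2  2  2
  i=3: 0  0  1  2  3  3  3
  i=4: 0  1  2  3  4  4  4
  i=5: 0  1  2  3  4  5  5
  i=6: 0  1  2  3  4  5  6
  i=7: 1  2  3  4  5  6  7

hence w(1..7) = (4, 5, 3, 2, 6, 7, 1).

D(w) has 11 cells with 3 SE-corners; essential set:

[(2, 3, 0), (3, 2, 0), (6, 1, 0)]


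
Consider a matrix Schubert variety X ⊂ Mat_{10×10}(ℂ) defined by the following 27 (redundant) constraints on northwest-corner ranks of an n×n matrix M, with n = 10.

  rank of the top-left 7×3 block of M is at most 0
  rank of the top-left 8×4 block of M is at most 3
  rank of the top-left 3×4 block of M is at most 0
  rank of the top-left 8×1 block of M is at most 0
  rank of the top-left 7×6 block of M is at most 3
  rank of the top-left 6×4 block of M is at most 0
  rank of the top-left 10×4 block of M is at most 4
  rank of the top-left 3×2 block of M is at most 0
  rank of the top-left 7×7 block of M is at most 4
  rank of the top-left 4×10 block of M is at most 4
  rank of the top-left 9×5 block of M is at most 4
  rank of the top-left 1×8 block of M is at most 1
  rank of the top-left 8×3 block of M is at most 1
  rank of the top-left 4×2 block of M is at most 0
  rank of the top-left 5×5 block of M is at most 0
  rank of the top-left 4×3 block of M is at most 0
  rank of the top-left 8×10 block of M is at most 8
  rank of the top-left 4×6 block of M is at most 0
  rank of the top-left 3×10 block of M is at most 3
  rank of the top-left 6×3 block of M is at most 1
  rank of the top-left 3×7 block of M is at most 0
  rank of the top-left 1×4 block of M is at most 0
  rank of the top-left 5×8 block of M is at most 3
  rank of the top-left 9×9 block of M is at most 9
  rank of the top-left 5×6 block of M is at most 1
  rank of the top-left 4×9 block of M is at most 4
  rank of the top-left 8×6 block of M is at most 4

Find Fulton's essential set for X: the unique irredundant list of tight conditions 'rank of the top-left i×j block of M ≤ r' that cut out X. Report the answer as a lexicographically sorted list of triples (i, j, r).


Recovering R(i,j) via the rank-extension bound from the 27 conditions:

  row 1: 0 0 0 0 0 0 0 1 1 1
  row 2: 0 0 0 0 0 0 0 1 2 2
  row 3: 0 0 0 0 0 0 0 1 2 3
  row 4: 0 0 0 0 0 0 1 2 3 4
  row 5: 0 0 0 0 0 1 2 3 4 5
  row 6: 0 0 0 0 1 2 3 4 5 6
  row 7: 0 0 0 1 2 3 4 5 6 7
  row 8: 0 1 1 2 3 4 5 6 7 8
  row 9: 1 2 2 3 4 5 6 7 8 9
  row 10: 1 2 3 4 5 6 7 8 9 10

the unique w with this rank table is (8, 9, 10, 7, 6, 5, 4, 2, 1, 3).

Fulton essential set (6 of the 40 Rothe cells):

[(3, 7, 0), (4, 6, 0), (5, 5, 0), (6, 4, 0), (7, 3, 0), (8, 1, 0)]
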